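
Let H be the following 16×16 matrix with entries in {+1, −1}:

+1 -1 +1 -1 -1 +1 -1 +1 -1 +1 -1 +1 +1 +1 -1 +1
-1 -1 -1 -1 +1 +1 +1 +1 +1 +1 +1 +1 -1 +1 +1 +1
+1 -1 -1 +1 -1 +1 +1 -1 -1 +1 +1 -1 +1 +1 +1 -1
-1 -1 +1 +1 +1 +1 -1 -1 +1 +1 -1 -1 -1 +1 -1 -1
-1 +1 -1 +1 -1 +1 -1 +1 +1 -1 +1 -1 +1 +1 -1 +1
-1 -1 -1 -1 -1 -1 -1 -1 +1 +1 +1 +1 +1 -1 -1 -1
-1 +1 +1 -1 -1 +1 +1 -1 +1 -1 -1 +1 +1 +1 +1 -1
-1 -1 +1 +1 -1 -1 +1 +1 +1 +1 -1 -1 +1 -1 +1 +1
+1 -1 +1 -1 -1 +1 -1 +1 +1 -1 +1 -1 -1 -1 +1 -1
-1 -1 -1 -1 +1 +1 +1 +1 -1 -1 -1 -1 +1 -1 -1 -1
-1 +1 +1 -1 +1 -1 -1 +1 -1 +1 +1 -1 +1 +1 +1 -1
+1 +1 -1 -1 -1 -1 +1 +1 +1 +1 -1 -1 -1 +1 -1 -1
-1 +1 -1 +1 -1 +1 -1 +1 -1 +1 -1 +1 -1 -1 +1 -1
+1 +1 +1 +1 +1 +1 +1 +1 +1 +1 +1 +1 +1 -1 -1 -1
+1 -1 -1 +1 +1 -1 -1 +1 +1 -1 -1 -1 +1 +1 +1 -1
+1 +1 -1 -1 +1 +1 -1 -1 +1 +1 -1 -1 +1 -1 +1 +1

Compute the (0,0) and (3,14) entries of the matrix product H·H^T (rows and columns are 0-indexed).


Row 0 of H: [1, -1, 1, -1, -1, 1, -1, 1, -1, 1, -1, 1, 1, 1, -1, 1].
Row 3 of H: [-1, -1, 1, 1, 1, 1, -1, -1, 1, 1, -1, -1, -1, 1, -1, -1].
Row 14 of H: [1, -1, -1, 1, 1, -1, -1, 1, 1, -1, -1, -1, 1, 1, 1, -1].
(H·H^T)[0][0] = Σ_j H[0][j]·H[0][j] = (1)² + (-1)² + (1)² + (-1)² + (-1)² + (1)² + (-1)² + (1)² + (-1)² + (1)² + (-1)² + (1)² + (1)² + (1)² + (-1)² + (1)² = 1 + 1 + 1 + 1 + 1 + 1 + 1 + 1 + 1 + 1 + 1 + 1 + 1 + 1 + 1 + 1 = 16.
(H·H^T)[3][14] = Σ_j H[3][j]·H[14][j] = (-1)·(1) + (-1)·(-1) + (1)·(-1) + (1)·(1) + (1)·(1) + (1)·(-1) + (-1)·(-1) + (-1)·(1) + (1)·(1) + (1)·(-1) + (-1)·(-1) + (-1)·(-1) + (-1)·(1) + (1)·(1) + (-1)·(1) + (-1)·(-1) = -1 + 1 + -1 + 1 + 1 + -1 + 1 + -1 + 1 + -1 + 1 + 1 + -1 + 1 + -1 + 1 = 2.
Rows 3 and 14 are not orthogonal (dot product = 2 ≠ 0), so H is not a Hadamard matrix.

(0,0) entry = 16; (3,14) entry = 2.


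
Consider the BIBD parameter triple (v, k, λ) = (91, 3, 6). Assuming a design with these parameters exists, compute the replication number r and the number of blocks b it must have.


Any 2-(v, k, λ) BIBD satisfies two necessary conditions:
  (i)  Each point sits in r blocks, and counting incidences through any fixed point gives r(k − 1) = λ(v − 1), so r = λ(v − 1)/(k − 1).
  (ii) Total incidences bk = vr, so b = vr/k.
Step 1: r = λ(v − 1)/(k − 1) = 6·(91 − 1)/(3 − 1) = 6·90/2 = 540/2 = 270.
Step 2: b = vr/k = 91·270/3 = 24570/3 = 8190.
Check integrality: r = 270 ∈ Z ✓, b = 8190 ∈ Z ✓.
(These identities are necessary conditions: they determine r and b for any design with these parameters, but do not by themselves prove that one exists.)

r = 270, b = 8190.


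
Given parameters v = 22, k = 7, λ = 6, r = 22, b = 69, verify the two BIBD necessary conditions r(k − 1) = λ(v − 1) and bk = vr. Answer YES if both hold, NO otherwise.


Condition (i): r(k − 1) = 22·6 = 132; λ(v − 1) = 6·21 = 126. Match? NO.
Condition (ii): bk = 69·7 = 483; vr = 22·22 = 484. Match? NO.
Both conditions hold? NO.

NO


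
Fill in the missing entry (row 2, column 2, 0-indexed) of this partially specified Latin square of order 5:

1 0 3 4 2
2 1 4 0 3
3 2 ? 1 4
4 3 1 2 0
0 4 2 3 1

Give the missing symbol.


Row 2 contains symbols [1, 2, 3, 4] — missing [0].
Column 2 contains symbols [1, 2, 3, 4] — missing [0].
The missing symbol must appear in both missing sets; intersection = [0].
Therefore the hidden value is 0.

Missing value = 0.


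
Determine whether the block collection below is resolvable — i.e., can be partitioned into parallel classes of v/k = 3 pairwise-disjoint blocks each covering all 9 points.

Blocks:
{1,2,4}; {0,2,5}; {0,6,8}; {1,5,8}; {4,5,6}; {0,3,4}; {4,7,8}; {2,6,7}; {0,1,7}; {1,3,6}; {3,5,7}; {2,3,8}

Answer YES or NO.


v = 9, block size k = 3, number of blocks = 12.
For resolvability, blocks must partition into parallel classes of size v/k = 3.
Total blocks must therefore be a multiple of 3: 12 = 3·4 + 0 ⇒ divisible ✓.
Greedy packing gives 4 candidate class(es). Each should be a full parallel class (size 3, covers all 9 points).
  Class 1 (3 blocks): {1,2,4}; {0,6,8}; {3,5,7}. Points covered: [0, 1, 2, 3, 4, 5, 6, 7, 8].
  Class 2 (3 blocks): {0,2,5}; {4,7,8}; {1,3,6}. Points covered: [0, 1, 2, 3, 4, 5, 6, 7, 8].
  Class 3 (3 blocks): {1,5,8}; {0,3,4}; {2,6,7}. Points covered: [0, 1, 2, 3, 4, 5, 6, 7, 8].
  Class 4 (3 blocks): {4,5,6}; {0,1,7}; {2,3,8}. Points covered: [0, 1, 2, 3, 4, 5, 6, 7, 8].
All classes full (size 3)? YES. All classes cover every point? YES.
Resolvable? YES.

YES


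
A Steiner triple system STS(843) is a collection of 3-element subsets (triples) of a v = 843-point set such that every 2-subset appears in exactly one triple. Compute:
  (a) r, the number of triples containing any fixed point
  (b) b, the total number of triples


An STS(v) is a 2-(v, 3, 1) BIBD: block size k = 3, λ = 1.
Replication: r(k − 1) = λ(v − 1) ⇒ r·2 = 843 − 1 = 842 ⇒ r = 421.
Block count: b = v(v − 1)/6 = 843·842/6 = 709806/6 = 118301.

r = 421, b = 118301.


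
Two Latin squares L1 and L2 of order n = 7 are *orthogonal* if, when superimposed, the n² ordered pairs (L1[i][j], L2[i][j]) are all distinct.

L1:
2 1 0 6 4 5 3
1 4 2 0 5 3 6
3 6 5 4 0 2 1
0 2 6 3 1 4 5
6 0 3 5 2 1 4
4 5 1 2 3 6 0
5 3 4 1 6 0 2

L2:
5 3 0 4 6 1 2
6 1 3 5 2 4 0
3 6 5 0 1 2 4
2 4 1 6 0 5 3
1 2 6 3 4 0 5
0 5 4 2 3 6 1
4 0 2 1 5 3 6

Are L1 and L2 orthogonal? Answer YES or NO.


Form the n² = 49 superimposed pairs (L1[i][j], L2[i][j]), row by row (rows and columns indexed from 0):
row 0: (2,5) (1,3) (0,0) (6,4) (4,6) (5,1) (3,2)
row 1: (1,6) (4,1) (2,3) (0,5) (5,2) (3,4) (6,0)
row 2: (3,3) (6,6) (5,5) (4,0) (0,1) (2,2) (1,4)
row 3: (0,2) (2,4) (6,1) (3,6) (1,0) (4,5) (5,3)
row 4: (6,1) (0,2) (3,6) (5,3) (2,4) (1,0) (4,5)
row 5: (4,0) (5,5) (1,4) (2,2) (3,3) (6,6) (0,1)
row 6: (5,4) (3,0) (4,2) (1,1) (6,5) (0,3) (2,6)
Orthogonality requires all 49 pairs distinct.
But the pair (6,1) repeats: cell (3,2) has L1 = 6, L2 = 1, and cell (4,0) has L1 = 6, L2 = 1.
A repeated pair means some other pair never occurs (only 35 distinct pairs out of 49), so the squares are not orthogonal.
Conclusion: NO.

NO


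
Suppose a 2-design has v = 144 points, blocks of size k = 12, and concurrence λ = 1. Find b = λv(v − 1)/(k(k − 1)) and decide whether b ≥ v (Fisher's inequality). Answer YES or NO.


r = λ(v − 1)/(k − 1) = 1·143/11 = 13.
b = vr/k = 144·13/12 = 156.
Fisher's inequality: b ≥ v ⇔ 156 ≥ 144? YES.

YES


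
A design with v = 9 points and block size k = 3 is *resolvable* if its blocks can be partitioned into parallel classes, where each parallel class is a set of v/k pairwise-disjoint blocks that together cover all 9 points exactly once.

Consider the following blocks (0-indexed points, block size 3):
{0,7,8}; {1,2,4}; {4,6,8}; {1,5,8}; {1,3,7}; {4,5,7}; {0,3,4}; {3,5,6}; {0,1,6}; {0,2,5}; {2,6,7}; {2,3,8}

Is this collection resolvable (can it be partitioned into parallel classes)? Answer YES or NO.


v = 9, block size k = 3, number of blocks = 12.
For resolvability, blocks must partition into parallel classes of size v/k = 3.
Total blocks must therefore be a multiple of 3: 12 = 3·4 + 0 ⇒ divisible ✓.
Greedy packing gives 4 candidate class(es). Each should be a full parallel class (size 3, covers all 9 points).
  Class 1 (3 blocks): {0,7,8}; {1,2,4}; {3,5,6}. Points covered: [0, 1, 2, 3, 4, 5, 6, 7, 8].
  Class 2 (3 blocks): {4,6,8}; {1,3,7}; {0,2,5}. Points covered: [0, 1, 2, 3, 4, 5, 6, 7, 8].
  Class 3 (3 blocks): {1,5,8}; {0,3,4}; {2,6,7}. Points covered: [0, 1, 2, 3, 4, 5, 6, 7, 8].
  Class 4 (3 blocks): {4,5,7}; {0,1,6}; {2,3,8}. Points covered: [0, 1, 2, 3, 4, 5, 6, 7, 8].
All classes full (size 3)? YES. All classes cover every point? YES.
Resolvable? YES.

YES


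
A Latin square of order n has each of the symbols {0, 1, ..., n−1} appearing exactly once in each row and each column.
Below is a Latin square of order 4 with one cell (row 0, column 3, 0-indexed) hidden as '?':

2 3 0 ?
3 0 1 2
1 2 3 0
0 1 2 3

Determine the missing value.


Row 0 contains symbols [0, 2, 3] — missing [1].
Column 3 contains symbols [0, 2, 3] — missing [1].
The missing symbol must appear in both missing sets; intersection = [1].
Therefore the hidden value is 1.

Missing value = 1.


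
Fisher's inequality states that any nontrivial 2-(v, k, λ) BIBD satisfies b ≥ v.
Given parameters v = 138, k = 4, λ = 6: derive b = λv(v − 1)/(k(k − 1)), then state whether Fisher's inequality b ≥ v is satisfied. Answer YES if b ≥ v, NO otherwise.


r = λ(v − 1)/(k − 1) = 6·137/3 = 274.
b = vr/k = 138·274/4 = 9453.
Fisher's inequality: b ≥ v ⇔ 9453 ≥ 138? YES.

YES


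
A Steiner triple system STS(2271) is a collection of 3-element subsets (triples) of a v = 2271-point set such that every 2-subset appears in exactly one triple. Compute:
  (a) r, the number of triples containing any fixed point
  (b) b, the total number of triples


An STS(v) is a 2-(v, 3, 1) BIBD: block size k = 3, λ = 1.
Replication: r(k − 1) = λ(v − 1) ⇒ r·2 = 2271 − 1 = 2270 ⇒ r = 1135.
Block count: b = v(v − 1)/6 = 2271·2270/6 = 5155170/6 = 859195.

r = 1135, b = 859195.


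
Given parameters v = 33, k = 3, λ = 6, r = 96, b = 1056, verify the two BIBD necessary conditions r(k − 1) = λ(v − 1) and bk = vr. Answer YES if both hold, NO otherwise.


Condition (i): r(k − 1) = 96·2 = 192; λ(v − 1) = 6·32 = 192. Match? YES.
Condition (ii): bk = 1056·3 = 3168; vr = 33·96 = 3168. Match? YES.
Both conditions hold? YES.

YES


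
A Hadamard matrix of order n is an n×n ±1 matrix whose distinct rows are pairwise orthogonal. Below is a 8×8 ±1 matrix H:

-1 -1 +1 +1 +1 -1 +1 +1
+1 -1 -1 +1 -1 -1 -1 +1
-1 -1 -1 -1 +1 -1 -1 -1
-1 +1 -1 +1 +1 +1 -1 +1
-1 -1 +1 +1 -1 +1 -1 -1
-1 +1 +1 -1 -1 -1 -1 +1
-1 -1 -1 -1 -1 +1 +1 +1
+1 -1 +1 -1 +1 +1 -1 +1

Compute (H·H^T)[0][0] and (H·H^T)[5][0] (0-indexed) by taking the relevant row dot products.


Row 0 of H: [-1, -1, 1, 1, 1, -1, 1, 1].
Row 5 of H: [-1, 1, 1, -1, -1, -1, -1, 1].
(H·H^T)[0][0] = Σ_j H[0][j]·H[0][j] = (-1)² + (-1)² + (1)² + (1)² + (1)² + (-1)² + (1)² + (1)² = 1 + 1 + 1 + 1 + 1 + 1 + 1 + 1 = 8.
(H·H^T)[5][0] = Σ_j H[5][j]·H[0][j] = (-1)·(-1) + (1)·(-1) + (1)·(1) + (-1)·(1) + (-1)·(1) + (-1)·(-1) + (-1)·(1) + (1)·(1) = 1 + -1 + 1 + -1 + -1 + 1 + -1 + 1 = 0.
So rows 5 and 0 are orthogonal; the diagonal entry equals n = 8.

(0,0) entry = 8; (5,0) entry = 0.


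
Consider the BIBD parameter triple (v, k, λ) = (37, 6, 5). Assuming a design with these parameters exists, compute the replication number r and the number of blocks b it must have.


Any 2-(v, k, λ) BIBD satisfies two necessary conditions:
  (i)  Each point sits in r blocks, and counting incidences through any fixed point gives r(k − 1) = λ(v − 1), so r = λ(v − 1)/(k − 1).
  (ii) Total incidences bk = vr, so b = vr/k.
Step 1: r = λ(v − 1)/(k − 1) = 5·(37 − 1)/(6 − 1) = 5·36/5 = 180/5 = 36.
Step 2: b = vr/k = 37·36/6 = 1332/6 = 222.
Check integrality: r = 36 ∈ Z ✓, b = 222 ∈ Z ✓.
(These identities are necessary conditions: they determine r and b for any design with these parameters, but do not by themselves prove that one exists.)

r = 36, b = 222.


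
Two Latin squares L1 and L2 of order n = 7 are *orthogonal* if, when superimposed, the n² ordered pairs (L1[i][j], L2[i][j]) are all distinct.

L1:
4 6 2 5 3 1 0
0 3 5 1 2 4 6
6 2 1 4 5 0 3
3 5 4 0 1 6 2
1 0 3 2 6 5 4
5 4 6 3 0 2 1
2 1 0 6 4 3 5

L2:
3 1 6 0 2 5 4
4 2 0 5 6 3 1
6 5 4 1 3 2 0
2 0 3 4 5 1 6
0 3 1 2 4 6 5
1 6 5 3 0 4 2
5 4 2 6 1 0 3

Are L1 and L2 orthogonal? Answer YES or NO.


Form the n² = 49 superimposed pairs (L1[i][j], L2[i][j]), row by row (rows and columns indexed from 0):
row 0: (4,3) (6,1) (2,6) (5,0) (3,2) (1,5) (0,4)
row 1: (0,4) (3,2) (5,0) (1,5) (2,6) (4,3) (6,1)
row 2: (6,6) (2,5) (1,4) (4,1) (5,3) (0,2) (3,0)
row 3: (3,2) (5,0) (4,3) (0,4) (1,5) (6,1) (2,6)
row 4: (1,0) (0,3) (3,1) (2,2) (6,4) (5,6) (4,5)
row 5: (5,1) (4,6) (6,5) (3,3) (0,0) (2,4) (1,2)
row 6: (2,5) (1,4) (0,2) (6,6) (4,1) (3,0) (5,3)
Orthogonality requires all 49 pairs distinct.
But the pair (0,4) repeats: cell (0,6) has L1 = 0, L2 = 4, and cell (1,0) has L1 = 0, L2 = 4.
A repeated pair means some other pair never occurs (only 28 distinct pairs out of 49), so the squares are not orthogonal.
Conclusion: NO.

NO


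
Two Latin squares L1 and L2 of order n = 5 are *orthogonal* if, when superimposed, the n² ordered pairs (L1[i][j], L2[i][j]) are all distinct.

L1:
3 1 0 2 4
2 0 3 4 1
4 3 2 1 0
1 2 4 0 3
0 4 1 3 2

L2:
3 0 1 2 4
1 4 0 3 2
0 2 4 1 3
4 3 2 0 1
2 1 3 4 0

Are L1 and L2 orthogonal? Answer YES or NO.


Form the n² = 25 superimposed pairs (L1[i][j], L2[i][j]), row by row (rows and columns indexed from 0):
row 0: (3,3) (1,0) (0,1) (2,2) (4,4)
row 1: (2,1) (0,4) (3,0) (4,3) (1,2)
row 2: (4,0) (3,2) (2,4) (1,1) (0,3)
row 3: (1,4) (2,3) (4,2) (0,0) (3,1)
row 4: (0,2) (4,1) (1,3) (3,4) (2,0)
Orthogonality requires all 25 pairs distinct.
Check by first coordinate: for each symbol s of L1, list the L2 entries in the n cells where L1 = s; they must all differ.
  L1 = 0: L2 entries (in reading order) 1, 4, 3, 0, 2 — all 5 distinct ✓
  L1 = 1: L2 entries (in reading order) 0, 2, 1, 4, 3 — all 5 distinct ✓
  L1 = 2: L2 entries (in reading order) 2, 1, 4, 3, 0 — all 5 distinct ✓
  L1 = 3: L2 entries (in reading order) 3, 0, 2, 1, 4 — all 5 distinct ✓
  L1 = 4: L2 entries (in reading order) 4, 3, 0, 2, 1 — all 5 distinct ✓
Every symbol of L1 meets every symbol of L2 exactly once, so all 25 pairs are distinct (25 of 25).
Conclusion: YES.

YES


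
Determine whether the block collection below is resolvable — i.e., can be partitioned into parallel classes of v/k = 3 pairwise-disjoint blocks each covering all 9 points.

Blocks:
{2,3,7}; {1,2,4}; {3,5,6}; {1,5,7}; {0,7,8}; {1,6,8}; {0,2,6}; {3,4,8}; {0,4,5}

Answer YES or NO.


v = 9, block size k = 3, number of blocks = 9.
For resolvability, blocks must partition into parallel classes of size v/k = 3.
Total blocks must therefore be a multiple of 3: 9 = 3·3 + 0 ⇒ divisible ✓.
Greedy packing gives 3 candidate class(es). Each should be a full parallel class (size 3, covers all 9 points).
  Class 1 (3 blocks): {2,3,7}; {1,6,8}; {0,4,5}. Points covered: [0, 1, 2, 3, 4, 5, 6, 7, 8].
  Class 2 (3 blocks): {1,2,4}; {3,5,6}; {0,7,8}. Points covered: [0, 1, 2, 3, 4, 5, 6, 7, 8].
  Class 3 (3 blocks): {1,5,7}; {0,2,6}; {3,4,8}. Points covered: [0, 1, 2, 3, 4, 5, 6, 7, 8].
All classes full (size 3)? YES. All classes cover every point? YES.
Resolvable? YES.

YES


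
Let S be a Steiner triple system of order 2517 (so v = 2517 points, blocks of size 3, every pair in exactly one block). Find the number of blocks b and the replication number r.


An STS(v) is a 2-(v, 3, 1) BIBD: block size k = 3, λ = 1.
Replication: r(k − 1) = λ(v − 1) ⇒ r·2 = 2517 − 1 = 2516 ⇒ r = 1258.
Block count: b = v(v − 1)/6 = 2517·2516/6 = 6332772/6 = 1055462.

r = 1258, b = 1055462.


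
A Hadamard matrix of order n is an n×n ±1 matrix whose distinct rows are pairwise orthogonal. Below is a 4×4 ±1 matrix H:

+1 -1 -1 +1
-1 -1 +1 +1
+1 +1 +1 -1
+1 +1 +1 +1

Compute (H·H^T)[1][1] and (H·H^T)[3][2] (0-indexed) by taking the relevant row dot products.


Row 1 of H: [-1, -1, 1, 1].
Row 2 of H: [1, 1, 1, -1].
Row 3 of H: [1, 1, 1, 1].
(H·H^T)[1][1] = Σ_j H[1][j]·H[1][j] = (-1)² + (-1)² + (1)² + (1)² = 1 + 1 + 1 + 1 = 4.
(H·H^T)[3][2] = Σ_j H[3][j]·H[2][j] = (1)·(1) + (1)·(1) + (1)·(1) + (1)·(-1) = 1 + 1 + 1 + -1 = 2.
Rows 3 and 2 are not orthogonal (dot product = 2 ≠ 0), so H is not a Hadamard matrix.

(1,1) entry = 4; (3,2) entry = 2.


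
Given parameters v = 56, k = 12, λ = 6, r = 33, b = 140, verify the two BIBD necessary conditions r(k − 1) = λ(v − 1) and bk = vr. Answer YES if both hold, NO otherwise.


Condition (i): r(k − 1) = 33·11 = 363; λ(v − 1) = 6·55 = 330. Match? NO.
Condition (ii): bk = 140·12 = 1680; vr = 56·33 = 1848. Match? NO.
Both conditions hold? NO.

NO


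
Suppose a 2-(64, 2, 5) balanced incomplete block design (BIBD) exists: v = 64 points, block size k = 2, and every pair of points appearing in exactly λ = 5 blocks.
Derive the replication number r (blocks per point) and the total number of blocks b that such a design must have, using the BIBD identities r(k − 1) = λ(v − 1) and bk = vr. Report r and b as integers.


Any 2-(v, k, λ) BIBD satisfies two necessary conditions:
  (i)  Each point sits in r blocks, and counting incidences through any fixed point gives r(k − 1) = λ(v − 1), so r = λ(v − 1)/(k − 1).
  (ii) Total incidences bk = vr, so b = vr/k.
Step 1: r = λ(v − 1)/(k − 1) = 5·(64 − 1)/(2 − 1) = 5·63/1 = 315/1 = 315.
Step 2: b = vr/k = 64·315/2 = 20160/2 = 10080.
Check integrality: r = 315 ∈ Z ✓, b = 10080 ∈ Z ✓.
(These identities are necessary conditions: they determine r and b for any design with these parameters, but do not by themselves prove that one exists.)

r = 315, b = 10080.


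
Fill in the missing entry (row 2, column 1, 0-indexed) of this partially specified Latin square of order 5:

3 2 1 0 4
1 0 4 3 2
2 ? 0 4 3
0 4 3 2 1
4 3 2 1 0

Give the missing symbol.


Row 2 contains symbols [0, 2, 3, 4] — missing [1].
Column 1 contains symbols [0, 2, 3, 4] — missing [1].
The missing symbol must appear in both missing sets; intersection = [1].
Therefore the hidden value is 1.

Missing value = 1.


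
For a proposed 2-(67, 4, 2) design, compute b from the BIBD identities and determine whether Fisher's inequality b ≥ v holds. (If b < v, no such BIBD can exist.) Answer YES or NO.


b = λv(v − 1)/(k(k − 1)) = 2·67·66/(4·3) = 8844/12 = 737.
Compare with v = 67: b ≥ v, so Fisher's inequality holds.

YES


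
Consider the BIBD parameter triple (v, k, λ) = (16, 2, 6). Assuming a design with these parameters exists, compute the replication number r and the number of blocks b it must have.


Any 2-(v, k, λ) BIBD satisfies two necessary conditions:
  (i)  Each point sits in r blocks, and counting incidences through any fixed point gives r(k − 1) = λ(v − 1), so r = λ(v − 1)/(k − 1).
  (ii) Total incidences bk = vr, so b = vr/k.
Step 1: r = λ(v − 1)/(k − 1) = 6·(16 − 1)/(2 − 1) = 6·15/1 = 90/1 = 90.
Step 2: b = vr/k = 16·90/2 = 1440/2 = 720.
Check integrality: r = 90 ∈ Z ✓, b = 720 ∈ Z ✓.
(These identities are necessary conditions: they determine r and b for any design with these parameters, but do not by themselves prove that one exists.)

r = 90, b = 720.


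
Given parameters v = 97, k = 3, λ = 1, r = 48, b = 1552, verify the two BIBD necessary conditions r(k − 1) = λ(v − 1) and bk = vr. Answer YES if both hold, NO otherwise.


Condition (i): r(k − 1) = 48·2 = 96; λ(v − 1) = 1·96 = 96. Match? YES.
Condition (ii): bk = 1552·3 = 4656; vr = 97·48 = 4656. Match? YES.
Both conditions hold? YES.

YES


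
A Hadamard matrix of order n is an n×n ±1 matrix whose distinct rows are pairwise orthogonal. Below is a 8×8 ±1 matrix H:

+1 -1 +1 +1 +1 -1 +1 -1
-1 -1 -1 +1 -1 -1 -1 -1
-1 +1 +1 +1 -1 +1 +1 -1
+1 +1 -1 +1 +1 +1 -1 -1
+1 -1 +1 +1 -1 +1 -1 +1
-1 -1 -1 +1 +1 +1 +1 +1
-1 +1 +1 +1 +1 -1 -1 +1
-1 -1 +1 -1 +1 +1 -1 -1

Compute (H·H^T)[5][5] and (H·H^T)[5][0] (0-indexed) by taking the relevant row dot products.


Row 0 of H: [1, -1, 1, 1, 1, -1, 1, -1].
Row 5 of H: [-1, -1, -1, 1, 1, 1, 1, 1].
(H·H^T)[5][5] = Σ_j H[5][j]·H[5][j] = (-1)² + (-1)² + (-1)² + (1)² + (1)² + (1)² + (1)² + (1)² = 1 + 1 + 1 + 1 + 1 + 1 + 1 + 1 = 8.
(H·H^T)[5][0] = Σ_j H[5][j]·H[0][j] = (-1)·(1) + (-1)·(-1) + (-1)·(1) + (1)·(1) + (1)·(1) + (1)·(-1) + (1)·(1) + (1)·(-1) = -1 + 1 + -1 + 1 + 1 + -1 + 1 + -1 = 0.
So rows 5 and 0 are orthogonal; the diagonal entry equals n = 8.

(5,5) entry = 8; (5,0) entry = 0.


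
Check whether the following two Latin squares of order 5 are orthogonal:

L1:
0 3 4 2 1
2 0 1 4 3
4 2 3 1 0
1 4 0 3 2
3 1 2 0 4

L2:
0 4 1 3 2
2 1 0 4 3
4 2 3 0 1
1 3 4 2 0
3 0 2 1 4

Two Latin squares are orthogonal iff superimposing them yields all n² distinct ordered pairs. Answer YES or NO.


Form the n² = 25 superimposed pairs (L1[i][j], L2[i][j]), row by row (rows and columns indexed from 0):
row 0: (0,0) (3,4) (4,1) (2,3) (1,2)
row 1: (2,2) (0,1) (1,0) (4,4) (3,3)
row 2: (4,4) (2,2) (3,3) (1,0) (0,1)
row 3: (1,1) (4,3) (0,4) (3,2) (2,0)
row 4: (3,3) (1,0) (2,2) (0,1) (4,4)
Orthogonality requires all 25 pairs distinct.
But the pair (4,4) repeats: cell (1,3) has L1 = 4, L2 = 4, and cell (2,0) has L1 = 4, L2 = 4.
A repeated pair means some other pair never occurs (only 15 distinct pairs out of 25), so the squares are not orthogonal.
Conclusion: NO.

NO


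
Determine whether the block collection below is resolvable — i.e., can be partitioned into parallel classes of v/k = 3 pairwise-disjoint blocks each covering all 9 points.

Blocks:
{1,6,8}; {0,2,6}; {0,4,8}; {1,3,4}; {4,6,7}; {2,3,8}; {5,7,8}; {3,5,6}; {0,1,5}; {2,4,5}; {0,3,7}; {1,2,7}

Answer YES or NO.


v = 9, block size k = 3, number of blocks = 12.
For resolvability, blocks must partition into parallel classes of size v/k = 3.
Total blocks must therefore be a multiple of 3: 12 = 3·4 + 0 ⇒ divisible ✓.
Greedy packing gives 4 candidate class(es). Each should be a full parallel class (size 3, covers all 9 points).
  Class 1 (3 blocks): {1,6,8}; {2,4,5}; {0,3,7}. Points covered: [0, 1, 2, 3, 4, 5, 6, 7, 8].
  Class 2 (3 blocks): {0,2,6}; {1,3,4}; {5,7,8}. Points covered: [0, 1, 2, 3, 4, 5, 6, 7, 8].
  Class 3 (3 blocks): {0,4,8}; {3,5,6}; {1,2,7}. Points covered: [0, 1, 2, 3, 4, 5, 6, 7, 8].
  Class 4 (3 blocks): {4,6,7}; {2,3,8}; {0,1,5}. Points covered: [0, 1, 2, 3, 4, 5, 6, 7, 8].
All classes full (size 3)? YES. All classes cover every point? YES.
Resolvable? YES.

YES


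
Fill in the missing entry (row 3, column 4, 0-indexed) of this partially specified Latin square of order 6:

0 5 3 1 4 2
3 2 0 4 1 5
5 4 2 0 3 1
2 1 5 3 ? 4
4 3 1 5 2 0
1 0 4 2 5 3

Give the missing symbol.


Row 3 contains symbols [1, 2, 3, 4, 5] — missing [0].
Column 4 contains symbols [1, 2, 3, 4, 5] — missing [0].
The missing symbol must appear in both missing sets; intersection = [0].
Therefore the hidden value is 0.

Missing value = 0.


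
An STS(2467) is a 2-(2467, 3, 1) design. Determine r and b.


An STS(v) is a 2-(v, 3, 1) BIBD: block size k = 3, λ = 1.
Replication: r(k − 1) = λ(v − 1) ⇒ r·2 = 2467 − 1 = 2466 ⇒ r = 1233.
Block count: b = v(v − 1)/6 = 2467·2466/6 = 6083622/6 = 1013937.
(Check via bk = vr: 1013937·3 = 3041811 = 2467·1233 = 3041811 ✓.)

r = 1233, b = 1013937.


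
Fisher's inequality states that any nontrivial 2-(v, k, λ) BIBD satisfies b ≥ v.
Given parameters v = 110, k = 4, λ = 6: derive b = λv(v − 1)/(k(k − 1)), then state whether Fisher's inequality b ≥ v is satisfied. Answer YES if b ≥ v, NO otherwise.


r = λ(v − 1)/(k − 1) = 6·109/3 = 218.
b = vr/k = 110·218/4 = 5995.
Fisher's inequality: b ≥ v ⇔ 5995 ≥ 110? YES.

YES


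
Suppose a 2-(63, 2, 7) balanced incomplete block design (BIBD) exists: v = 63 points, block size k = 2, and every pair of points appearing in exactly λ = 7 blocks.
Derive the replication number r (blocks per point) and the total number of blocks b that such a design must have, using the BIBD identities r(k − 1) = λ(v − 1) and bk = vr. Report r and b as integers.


Any 2-(v, k, λ) BIBD satisfies two necessary conditions:
  (i)  Each point sits in r blocks, and counting incidences through any fixed point gives r(k − 1) = λ(v − 1), so r = λ(v − 1)/(k − 1).
  (ii) Total incidences bk = vr, so b = vr/k.
Step 1: r = λ(v − 1)/(k − 1) = 7·(63 − 1)/(2 − 1) = 7·62/1 = 434/1 = 434.
Step 2: b = vr/k = 63·434/2 = 27342/2 = 13671.
Check integrality: r = 434 ∈ Z ✓, b = 13671 ∈ Z ✓.
(These identities are necessary conditions: they determine r and b for any design with these parameters, but do not by themselves prove that one exists.)

r = 434, b = 13671.


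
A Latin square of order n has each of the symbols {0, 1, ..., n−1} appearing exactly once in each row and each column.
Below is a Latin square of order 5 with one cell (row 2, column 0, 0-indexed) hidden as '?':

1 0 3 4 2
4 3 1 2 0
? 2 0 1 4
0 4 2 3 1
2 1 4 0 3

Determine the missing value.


Row 2 contains symbols [0, 1, 2, 4] — missing [3].
Column 0 contains symbols [0, 1, 2, 4] — missing [3].
The missing symbol must appear in both missing sets; intersection = [3].
Therefore the hidden value is 3.

Missing value = 3.


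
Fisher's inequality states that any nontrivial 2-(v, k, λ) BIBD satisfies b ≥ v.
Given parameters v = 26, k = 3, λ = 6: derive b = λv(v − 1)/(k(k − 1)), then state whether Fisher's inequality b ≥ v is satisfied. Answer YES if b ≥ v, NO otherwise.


b = λv(v − 1)/(k(k − 1)) = 6·26·25/(3·2) = 3900/6 = 650.
Compare with v = 26: b ≥ v, so Fisher's inequality holds.

YES


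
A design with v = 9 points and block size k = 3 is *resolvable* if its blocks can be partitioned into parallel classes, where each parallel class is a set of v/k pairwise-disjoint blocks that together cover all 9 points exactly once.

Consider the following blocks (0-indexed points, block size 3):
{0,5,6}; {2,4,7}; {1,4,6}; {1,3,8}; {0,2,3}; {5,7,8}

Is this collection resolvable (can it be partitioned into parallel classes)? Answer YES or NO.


v = 9, block size k = 3, number of blocks = 6.
For resolvability, blocks must partition into parallel classes of size v/k = 3.
Total blocks must therefore be a multiple of 3: 6 = 3·2 + 0 ⇒ divisible ✓.
Greedy packing gives 2 candidate class(es). Each should be a full parallel class (size 3, covers all 9 points).
  Class 1 (3 blocks): {0,5,6}; {2,4,7}; {1,3,8}. Points covered: [0, 1, 2, 3, 4, 5, 6, 7, 8].
  Class 2 (3 blocks): {1,4,6}; {0,2,3}; {5,7,8}. Points covered: [0, 1, 2, 3, 4, 5, 6, 7, 8].
All classes full (size 3)? YES. All classes cover every point? YES.
Resolvable? YES.

YES


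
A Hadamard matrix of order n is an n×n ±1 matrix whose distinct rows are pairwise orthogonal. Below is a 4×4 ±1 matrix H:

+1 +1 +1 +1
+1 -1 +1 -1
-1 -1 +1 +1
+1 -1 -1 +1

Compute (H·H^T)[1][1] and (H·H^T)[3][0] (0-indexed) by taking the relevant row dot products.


Row 0 of H: [1, 1, 1, 1].
Row 1 of H: [1, -1, 1, -1].
Row 3 of H: [1, -1, -1, 1].
(H·H^T)[1][1] = Σ_j H[1][j]·H[1][j] = (1)² + (-1)² + (1)² + (-1)² = 1 + 1 + 1 + 1 = 4.
(H·H^T)[3][0] = Σ_j H[3][j]·H[0][j] = (1)·(1) + (-1)·(1) + (-1)·(1) + (1)·(1) = 1 + -1 + -1 + 1 = 0.
So rows 3 and 0 are orthogonal; the diagonal entry equals n = 4.

(1,1) entry = 4; (3,0) entry = 0.


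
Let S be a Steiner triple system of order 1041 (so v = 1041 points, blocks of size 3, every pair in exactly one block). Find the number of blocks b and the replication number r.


An STS(v) is a 2-(v, 3, 1) BIBD: block size k = 3, λ = 1.
Replication: r(k − 1) = λ(v − 1) ⇒ r·2 = 1041 − 1 = 1040 ⇒ r = 520.
Block count: b = v(v − 1)/6 = 1041·1040/6 = 1082640/6 = 180440.

r = 520, b = 180440.


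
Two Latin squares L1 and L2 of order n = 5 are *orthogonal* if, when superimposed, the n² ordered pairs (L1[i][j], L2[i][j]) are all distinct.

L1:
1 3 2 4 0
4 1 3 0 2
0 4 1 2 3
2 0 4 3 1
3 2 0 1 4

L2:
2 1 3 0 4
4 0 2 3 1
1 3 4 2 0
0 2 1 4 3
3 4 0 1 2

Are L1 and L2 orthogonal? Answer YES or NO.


Form the n² = 25 superimposed pairs (L1[i][j], L2[i][j]), row by row (rows and columns indexed from 0):
row 0: (1,2) (3,1) (2,3) (4,0) (0,4)
row 1: (4,4) (1,0) (3,2) (0,3) (2,1)
row 2: (0,1) (4,3) (1,4) (2,2) (3,0)
row 3: (2,0) (0,2) (4,1) (3,4) (1,3)
row 4: (3,3) (2,4) (0,0) (1,1) (4,2)
Orthogonality requires all 25 pairs distinct.
Check by first coordinate: for each symbol s of L1, list the L2 entries in the n cells where L1 = s; they must all differ.
  L1 = 0: L2 entries (in reading order) 4, 3, 1, 2, 0 — all 5 distinct ✓
  L1 = 1: L2 entries (in reading order) 2, 0, 4, 3, 1 — all 5 distinct ✓
  L1 = 2: L2 entries (in reading order) 3, 1, 2, 0, 4 — all 5 distinct ✓
  L1 = 3: L2 entries (in reading order) 1, 2, 0, 4, 3 — all 5 distinct ✓
  L1 = 4: L2 entries (in reading order) 0, 4, 3, 1, 2 — all 5 distinct ✓
Every symbol of L1 meets every symbol of L2 exactly once, so all 25 pairs are distinct (25 of 25).
Conclusion: YES.

YES


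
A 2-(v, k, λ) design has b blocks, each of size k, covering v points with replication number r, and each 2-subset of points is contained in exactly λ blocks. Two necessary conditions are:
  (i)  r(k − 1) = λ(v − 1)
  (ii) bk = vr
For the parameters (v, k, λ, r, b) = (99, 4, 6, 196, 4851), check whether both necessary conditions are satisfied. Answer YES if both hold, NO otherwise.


Condition (i): r(k − 1) = 196·3 = 588; λ(v − 1) = 6·98 = 588. Match? YES.
Condition (ii): bk = 4851·4 = 19404; vr = 99·196 = 19404. Match? YES.
Both conditions hold? YES.

YES


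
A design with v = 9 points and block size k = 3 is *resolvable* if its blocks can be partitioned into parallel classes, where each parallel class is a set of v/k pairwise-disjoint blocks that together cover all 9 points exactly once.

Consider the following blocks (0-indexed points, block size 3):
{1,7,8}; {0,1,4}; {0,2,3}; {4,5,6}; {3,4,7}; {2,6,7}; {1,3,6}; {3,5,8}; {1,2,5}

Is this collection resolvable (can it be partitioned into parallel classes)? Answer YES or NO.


v = 9, block size k = 3, number of blocks = 9.
For resolvability, blocks must partition into parallel classes of size v/k = 3.
Total blocks must therefore be a multiple of 3: 9 = 3·3 + 0 ⇒ divisible ✓.
Consider block {3,4,7}. The only other block(s) in the collection disjoint from it are {1,2,5} — just 1 block(s). Any parallel class containing {3,4,7} would need 2 other blocks each disjoint from it, so no parallel class of size 3 can contain {3,4,7}.
Since every block must belong to some parallel class in a resolution, the collection cannot be partitioned into parallel classes.
Resolvable? NO.

NO


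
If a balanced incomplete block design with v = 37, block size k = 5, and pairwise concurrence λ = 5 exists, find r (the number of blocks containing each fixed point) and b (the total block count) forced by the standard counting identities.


Any 2-(v, k, λ) BIBD satisfies two necessary conditions:
  (i)  Each point sits in r blocks, and counting incidences through any fixed point gives r(k − 1) = λ(v − 1), so r = λ(v − 1)/(k − 1).
  (ii) Total incidences bk = vr, so b = vr/k.
Step 1: r = λ(v − 1)/(k − 1) = 5·(37 − 1)/(5 − 1) = 5·36/4 = 180/4 = 45.
Step 2: b = vr/k = 37·45/5 = 1665/5 = 333.
Check integrality: r = 45 ∈ Z ✓, b = 333 ∈ Z ✓.
(These identities are necessary conditions: they determine r and b for any design with these parameters, but do not by themselves prove that one exists.)

r = 45, b = 333.


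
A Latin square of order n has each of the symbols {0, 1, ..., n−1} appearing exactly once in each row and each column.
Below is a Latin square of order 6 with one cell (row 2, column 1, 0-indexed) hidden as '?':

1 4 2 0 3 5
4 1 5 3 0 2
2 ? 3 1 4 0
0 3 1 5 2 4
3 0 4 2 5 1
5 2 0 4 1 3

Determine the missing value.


Row 2 contains symbols [0, 1, 2, 3, 4] — missing [5].
Column 1 contains symbols [0, 1, 2, 3, 4] — missing [5].
The missing symbol must appear in both missing sets; intersection = [5].
Therefore the hidden value is 5.

Missing value = 5.


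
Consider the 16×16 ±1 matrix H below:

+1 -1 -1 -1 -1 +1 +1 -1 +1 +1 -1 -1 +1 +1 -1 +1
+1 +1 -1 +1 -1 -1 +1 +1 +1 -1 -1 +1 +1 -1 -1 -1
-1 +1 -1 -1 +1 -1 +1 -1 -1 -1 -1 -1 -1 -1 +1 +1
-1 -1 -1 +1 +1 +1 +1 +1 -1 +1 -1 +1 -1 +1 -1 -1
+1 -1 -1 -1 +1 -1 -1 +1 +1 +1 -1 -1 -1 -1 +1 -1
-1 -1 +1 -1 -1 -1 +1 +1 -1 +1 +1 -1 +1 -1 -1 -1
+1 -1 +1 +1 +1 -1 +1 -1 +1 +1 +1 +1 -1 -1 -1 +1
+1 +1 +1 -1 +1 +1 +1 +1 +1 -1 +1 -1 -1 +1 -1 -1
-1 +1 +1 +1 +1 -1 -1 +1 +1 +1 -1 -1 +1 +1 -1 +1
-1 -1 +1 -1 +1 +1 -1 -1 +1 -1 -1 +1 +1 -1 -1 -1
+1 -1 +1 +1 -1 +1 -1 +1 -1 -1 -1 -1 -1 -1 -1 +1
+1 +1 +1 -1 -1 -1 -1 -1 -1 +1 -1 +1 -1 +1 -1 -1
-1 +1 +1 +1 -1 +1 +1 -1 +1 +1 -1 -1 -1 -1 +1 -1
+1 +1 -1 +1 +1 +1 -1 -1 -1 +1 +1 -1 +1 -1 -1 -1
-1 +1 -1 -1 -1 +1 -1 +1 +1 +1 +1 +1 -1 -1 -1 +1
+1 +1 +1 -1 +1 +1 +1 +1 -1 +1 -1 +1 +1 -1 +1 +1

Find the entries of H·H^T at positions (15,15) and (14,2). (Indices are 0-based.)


Row 2 of H: [-1, 1, -1, -1, 1, -1, 1, -1, -1, -1, -1, -1, -1, -1, 1, 1].
Row 14 of H: [-1, 1, -1, -1, -1, 1, -1, 1, 1, 1, 1, 1, -1, -1, -1, 1].
Row 15 of H: [1, 1, 1, -1, 1, 1, 1, 1, -1, 1, -1, 1, 1, -1, 1, 1].
(H·H^T)[15][15] = Σ_j H[15][j]·H[15][j] = (1)² + (1)² + (1)² + (-1)² + (1)² + (1)² + (1)² + (1)² + (-1)² + (1)² + (-1)² + (1)² + (1)² + (-1)² + (1)² + (1)² = 1 + 1 + 1 + 1 + 1 + 1 + 1 + 1 + 1 + 1 + 1 + 1 + 1 + 1 + 1 + 1 = 16.
(H·H^T)[14][2] = Σ_j H[14][j]·H[2][j] = (-1)·(-1) + (1)·(1) + (-1)·(-1) + (-1)·(-1) + (-1)·(1) + (1)·(-1) + (-1)·(1) + (1)·(-1) + (1)·(-1) + (1)·(-1) + (1)·(-1) + (1)·(-1) + (-1)·(-1) + (-1)·(-1) + (-1)·(1) + (1)·(1) = 1 + 1 + 1 + 1 + -1 + -1 + -1 + -1 + -1 + -1 + -1 + -1 + 1 + 1 + -1 + 1 = -2.
Rows 14 and 2 are not orthogonal (dot product = -2 ≠ 0), so H is not a Hadamard matrix.

(15,15) entry = 16; (14,2) entry = -2.


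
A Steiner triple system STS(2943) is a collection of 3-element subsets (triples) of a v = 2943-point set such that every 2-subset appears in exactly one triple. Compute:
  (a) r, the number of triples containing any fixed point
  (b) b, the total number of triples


An STS(v) is a 2-(v, 3, 1) BIBD: block size k = 3, λ = 1.
Replication: r(k − 1) = λ(v − 1) ⇒ r·2 = 2943 − 1 = 2942 ⇒ r = 1471.
Block count: b = v(v − 1)/6 = 2943·2942/6 = 8658306/6 = 1443051.
(Check via bk = vr: 1443051·3 = 4329153 = 2943·1471 = 4329153 ✓.)

r = 1471, b = 1443051.


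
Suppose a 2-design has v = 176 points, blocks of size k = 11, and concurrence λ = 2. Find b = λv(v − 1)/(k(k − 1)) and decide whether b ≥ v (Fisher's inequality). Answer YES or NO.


b = λv(v − 1)/(k(k − 1)) = 2·176·175/(11·10) = 61600/110 = 560.
Compare with v = 176: b ≥ v, so Fisher's inequality holds.

YES


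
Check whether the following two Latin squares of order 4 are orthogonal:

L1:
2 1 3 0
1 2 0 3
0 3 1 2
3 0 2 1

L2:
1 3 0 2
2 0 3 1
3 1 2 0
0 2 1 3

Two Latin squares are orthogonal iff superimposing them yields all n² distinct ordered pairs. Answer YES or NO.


Form the n² = 16 superimposed pairs (L1[i][j], L2[i][j]), row by row (rows and columns indexed from 0):
row 0: (2,1) (1,3) (3,0) (0,2)
row 1: (1,2) (2,0) (0,3) (3,1)
row 2: (0,3) (3,1) (1,2) (2,0)
row 3: (3,0) (0,2) (2,1) (1,3)
Orthogonality requires all 16 pairs distinct.
But the pair (0,3) repeats: cell (1,2) has L1 = 0, L2 = 3, and cell (2,0) has L1 = 0, L2 = 3.
A repeated pair means some other pair never occurs (only 8 distinct pairs out of 16), so the squares are not orthogonal.
Conclusion: NO.

NO


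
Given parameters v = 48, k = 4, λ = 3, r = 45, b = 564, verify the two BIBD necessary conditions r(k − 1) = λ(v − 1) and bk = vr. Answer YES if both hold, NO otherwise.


Condition (i): r(k − 1) = 45·3 = 135; λ(v − 1) = 3·47 = 141. Match? NO.
Condition (ii): bk = 564·4 = 2256; vr = 48·45 = 2160. Match? NO.
Both conditions hold? NO.

NO


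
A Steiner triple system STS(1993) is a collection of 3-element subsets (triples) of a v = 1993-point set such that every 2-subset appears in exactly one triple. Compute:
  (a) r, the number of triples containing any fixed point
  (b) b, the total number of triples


An STS(v) is a 2-(v, 3, 1) BIBD: block size k = 3, λ = 1.
Replication: r(k − 1) = λ(v − 1) ⇒ r·2 = 1993 − 1 = 1992 ⇒ r = 996.
Block count: bk = vr ⇒ b·3 = 1993·996 = 1985028 ⇒ b = 661676.
(Check via b = v(v − 1)/6 = 1993·1992/6 = 3970056/6 = 661676.)

r = 996, b = 661676.


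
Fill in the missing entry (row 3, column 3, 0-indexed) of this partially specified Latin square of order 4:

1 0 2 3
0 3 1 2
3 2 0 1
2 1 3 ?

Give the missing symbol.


Row 3 contains symbols [1, 2, 3] — missing [0].
Column 3 contains symbols [1, 2, 3] — missing [0].
The missing symbol must appear in both missing sets; intersection = [0].
Therefore the hidden value is 0.

Missing value = 0.


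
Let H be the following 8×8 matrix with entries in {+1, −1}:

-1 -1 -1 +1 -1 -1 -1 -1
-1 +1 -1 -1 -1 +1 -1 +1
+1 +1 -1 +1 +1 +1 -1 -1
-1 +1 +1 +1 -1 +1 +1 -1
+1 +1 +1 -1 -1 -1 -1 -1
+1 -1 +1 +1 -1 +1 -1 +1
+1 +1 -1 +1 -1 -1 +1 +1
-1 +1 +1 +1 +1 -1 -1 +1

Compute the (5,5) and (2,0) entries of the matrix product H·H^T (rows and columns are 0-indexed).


Row 0 of H: [-1, -1, -1, 1, -1, -1, -1, -1].
Row 2 of H: [1, 1, -1, 1, 1, 1, -1, -1].
Row 5 of H: [1, -1, 1, 1, -1, 1, -1, 1].
(H·H^T)[5][5] = Σ_j H[5][j]·H[5][j] = (1)² + (-1)² + (1)² + (1)² + (-1)² + (1)² + (-1)² + (1)² = 1 + 1 + 1 + 1 + 1 + 1 + 1 + 1 = 8.
(H·H^T)[2][0] = Σ_j H[2][j]·H[0][j] = (1)·(-1) + (1)·(-1) + (-1)·(-1) + (1)·(1) + (1)·(-1) + (1)·(-1) + (-1)·(-1) + (-1)·(-1) = -1 + -1 + 1 + 1 + -1 + -1 + 1 + 1 = 0.
So rows 2 and 0 are orthogonal; the diagonal entry equals n = 8.

(5,5) entry = 8; (2,0) entry = 0.


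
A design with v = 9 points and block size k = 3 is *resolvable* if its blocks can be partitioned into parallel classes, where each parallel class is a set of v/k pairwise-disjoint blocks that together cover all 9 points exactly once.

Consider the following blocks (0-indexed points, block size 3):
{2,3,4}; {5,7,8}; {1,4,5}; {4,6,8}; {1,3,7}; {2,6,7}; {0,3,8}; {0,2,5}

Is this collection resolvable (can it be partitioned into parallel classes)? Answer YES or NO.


v = 9, block size k = 3, number of blocks = 8.
For resolvability, blocks must partition into parallel classes of size v/k = 3.
Total blocks must therefore be a multiple of 3: 8 = 3·2 + 2 ⇒ not divisible ✗.
Resolvable? NO.

NO


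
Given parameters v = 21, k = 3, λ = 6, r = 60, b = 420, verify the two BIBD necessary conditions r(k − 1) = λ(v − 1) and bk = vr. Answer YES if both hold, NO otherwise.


Condition (i): r(k − 1) = 60·2 = 120; λ(v − 1) = 6·20 = 120. Match? YES.
Condition (ii): bk = 420·3 = 1260; vr = 21·60 = 1260. Match? YES.
Both conditions hold? YES.

YES


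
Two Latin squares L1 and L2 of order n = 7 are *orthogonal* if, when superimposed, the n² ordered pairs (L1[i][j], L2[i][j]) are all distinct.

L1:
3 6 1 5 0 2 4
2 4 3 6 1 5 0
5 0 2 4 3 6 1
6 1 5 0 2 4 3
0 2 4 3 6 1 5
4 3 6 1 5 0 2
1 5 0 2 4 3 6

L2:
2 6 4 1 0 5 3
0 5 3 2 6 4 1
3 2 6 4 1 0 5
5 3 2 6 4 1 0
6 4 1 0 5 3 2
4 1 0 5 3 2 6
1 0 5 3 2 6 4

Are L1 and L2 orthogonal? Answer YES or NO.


Form the n² = 49 superimposed pairs (L1[i][j], L2[i][j]), row by row (rows and columns indexed from 0):
row 0: (3,2) (6,6) (1,4) (5,1) (0,0) (2,5) (4,3)
row 1: (2,0) (4,5) (3,3) (6,2) (1,6) (5,4) (0,1)
row 2: (5,3) (0,2) (2,6) (4,4) (3,1) (6,0) (1,5)
row 3: (6,5) (1,3) (5,2) (0,6) (2,4) (4,1) (3,0)
row 4: (0,6) (2,4) (4,1) (3,0) (6,5) (1,3) (5,2)
row 5: (4,4) (3,1) (6,0) (1,5) (5,3) (0,2) (2,6)
row 6: (1,1) (5,0) (0,5) (2,3) (4,2) (3,6) (6,4)
Orthogonality requires all 49 pairs distinct.
But the pair (0,6) repeats: cell (3,3) has L1 = 0, L2 = 6, and cell (4,0) has L1 = 0, L2 = 6.
A repeated pair means some other pair never occurs (only 35 distinct pairs out of 49), so the squares are not orthogonal.
Conclusion: NO.

NO


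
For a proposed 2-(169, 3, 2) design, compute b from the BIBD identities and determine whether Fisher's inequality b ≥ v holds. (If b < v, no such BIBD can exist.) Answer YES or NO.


r = λ(v − 1)/(k − 1) = 2·168/2 = 168.
b = vr/k = 169·168/3 = 9464.
Fisher's inequality: b ≥ v ⇔ 9464 ≥ 169? YES.

YES


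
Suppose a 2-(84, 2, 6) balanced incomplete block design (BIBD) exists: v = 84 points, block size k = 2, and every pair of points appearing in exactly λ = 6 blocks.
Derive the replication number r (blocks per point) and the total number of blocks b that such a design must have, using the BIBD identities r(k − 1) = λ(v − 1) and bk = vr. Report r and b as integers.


Any 2-(v, k, λ) BIBD satisfies two necessary conditions:
  (i)  Each point sits in r blocks, and counting incidences through any fixed point gives r(k − 1) = λ(v − 1), so r = λ(v − 1)/(k − 1).
  (ii) Total incidences bk = vr, so b = vr/k.
Step 1: r = λ(v − 1)/(k − 1) = 6·(84 − 1)/(2 − 1) = 6·83/1 = 498/1 = 498.
Step 2: b = vr/k = 84·498/2 = 41832/2 = 20916.
Check integrality: r = 498 ∈ Z ✓, b = 20916 ∈ Z ✓.
(These identities are necessary conditions: they determine r and b for any design with these parameters, but do not by themselves prove that one exists.)

r = 498, b = 20916.
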